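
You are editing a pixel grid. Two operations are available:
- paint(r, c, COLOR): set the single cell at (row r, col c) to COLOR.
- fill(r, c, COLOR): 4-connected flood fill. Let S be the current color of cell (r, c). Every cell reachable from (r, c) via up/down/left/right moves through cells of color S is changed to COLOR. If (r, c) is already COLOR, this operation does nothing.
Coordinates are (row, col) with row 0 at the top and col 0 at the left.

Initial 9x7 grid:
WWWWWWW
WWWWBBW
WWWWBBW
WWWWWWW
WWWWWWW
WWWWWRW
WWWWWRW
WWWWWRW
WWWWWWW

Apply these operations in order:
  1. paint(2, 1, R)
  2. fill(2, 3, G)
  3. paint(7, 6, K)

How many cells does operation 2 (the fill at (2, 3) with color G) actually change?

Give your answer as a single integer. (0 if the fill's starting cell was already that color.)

Answer: 55

Derivation:
After op 1 paint(2,1,R):
WWWWWWW
WWWWBBW
WRWWBBW
WWWWWWW
WWWWWWW
WWWWWRW
WWWWWRW
WWWWWRW
WWWWWWW
After op 2 fill(2,3,G) [55 cells changed]:
GGGGGGG
GGGGBBG
GRGGBBG
GGGGGGG
GGGGGGG
GGGGGRG
GGGGGRG
GGGGGRG
GGGGGGG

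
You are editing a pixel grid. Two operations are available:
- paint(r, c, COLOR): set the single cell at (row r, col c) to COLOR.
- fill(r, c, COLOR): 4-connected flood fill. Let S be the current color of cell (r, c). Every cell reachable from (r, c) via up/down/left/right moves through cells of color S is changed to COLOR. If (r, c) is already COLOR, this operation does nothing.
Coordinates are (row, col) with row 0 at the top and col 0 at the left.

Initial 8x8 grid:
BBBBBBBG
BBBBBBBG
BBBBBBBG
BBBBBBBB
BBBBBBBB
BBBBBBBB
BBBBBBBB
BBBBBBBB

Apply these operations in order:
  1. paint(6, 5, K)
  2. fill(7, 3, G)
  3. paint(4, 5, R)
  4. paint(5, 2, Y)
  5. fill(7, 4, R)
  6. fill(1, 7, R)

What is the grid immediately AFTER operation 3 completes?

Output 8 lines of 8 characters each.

After op 1 paint(6,5,K):
BBBBBBBG
BBBBBBBG
BBBBBBBG
BBBBBBBB
BBBBBBBB
BBBBBBBB
BBBBBKBB
BBBBBBBB
After op 2 fill(7,3,G) [60 cells changed]:
GGGGGGGG
GGGGGGGG
GGGGGGGG
GGGGGGGG
GGGGGGGG
GGGGGGGG
GGGGGKGG
GGGGGGGG
After op 3 paint(4,5,R):
GGGGGGGG
GGGGGGGG
GGGGGGGG
GGGGGGGG
GGGGGRGG
GGGGGGGG
GGGGGKGG
GGGGGGGG

Answer: GGGGGGGG
GGGGGGGG
GGGGGGGG
GGGGGGGG
GGGGGRGG
GGGGGGGG
GGGGGKGG
GGGGGGGG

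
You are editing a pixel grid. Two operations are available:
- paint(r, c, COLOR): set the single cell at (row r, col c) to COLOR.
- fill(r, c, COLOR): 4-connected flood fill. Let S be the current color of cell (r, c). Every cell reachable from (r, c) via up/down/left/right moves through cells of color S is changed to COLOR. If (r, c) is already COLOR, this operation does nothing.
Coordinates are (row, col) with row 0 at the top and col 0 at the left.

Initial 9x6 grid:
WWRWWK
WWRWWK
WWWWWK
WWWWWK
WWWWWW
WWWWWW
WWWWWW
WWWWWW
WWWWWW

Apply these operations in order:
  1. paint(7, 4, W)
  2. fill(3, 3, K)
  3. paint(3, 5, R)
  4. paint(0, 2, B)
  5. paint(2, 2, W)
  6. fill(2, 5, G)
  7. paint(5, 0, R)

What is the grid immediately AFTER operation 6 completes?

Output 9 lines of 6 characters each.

Answer: GGBGGG
GGRGGG
GGWGGG
GGGGGR
GGGGGG
GGGGGG
GGGGGG
GGGGGG
GGGGGG

Derivation:
After op 1 paint(7,4,W):
WWRWWK
WWRWWK
WWWWWK
WWWWWK
WWWWWW
WWWWWW
WWWWWW
WWWWWW
WWWWWW
After op 2 fill(3,3,K) [48 cells changed]:
KKRKKK
KKRKKK
KKKKKK
KKKKKK
KKKKKK
KKKKKK
KKKKKK
KKKKKK
KKKKKK
After op 3 paint(3,5,R):
KKRKKK
KKRKKK
KKKKKK
KKKKKR
KKKKKK
KKKKKK
KKKKKK
KKKKKK
KKKKKK
After op 4 paint(0,2,B):
KKBKKK
KKRKKK
KKKKKK
KKKKKR
KKKKKK
KKKKKK
KKKKKK
KKKKKK
KKKKKK
After op 5 paint(2,2,W):
KKBKKK
KKRKKK
KKWKKK
KKKKKR
KKKKKK
KKKKKK
KKKKKK
KKKKKK
KKKKKK
After op 6 fill(2,5,G) [50 cells changed]:
GGBGGG
GGRGGG
GGWGGG
GGGGGR
GGGGGG
GGGGGG
GGGGGG
GGGGGG
GGGGGG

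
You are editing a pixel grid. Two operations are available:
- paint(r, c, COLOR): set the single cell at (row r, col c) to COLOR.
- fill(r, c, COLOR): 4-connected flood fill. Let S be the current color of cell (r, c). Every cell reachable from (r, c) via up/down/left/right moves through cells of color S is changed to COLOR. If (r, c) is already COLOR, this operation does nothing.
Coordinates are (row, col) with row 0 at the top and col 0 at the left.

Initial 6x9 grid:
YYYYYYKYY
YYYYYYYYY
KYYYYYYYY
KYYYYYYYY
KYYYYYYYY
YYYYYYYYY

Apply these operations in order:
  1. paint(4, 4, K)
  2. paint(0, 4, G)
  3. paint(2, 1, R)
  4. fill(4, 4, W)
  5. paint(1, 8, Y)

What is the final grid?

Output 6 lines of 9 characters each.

Answer: YYYYGYKYY
YYYYYYYYY
KRYYYYYYY
KYYYYYYYY
KYYYWYYYY
YYYYYYYYY

Derivation:
After op 1 paint(4,4,K):
YYYYYYKYY
YYYYYYYYY
KYYYYYYYY
KYYYYYYYY
KYYYKYYYY
YYYYYYYYY
After op 2 paint(0,4,G):
YYYYGYKYY
YYYYYYYYY
KYYYYYYYY
KYYYYYYYY
KYYYKYYYY
YYYYYYYYY
After op 3 paint(2,1,R):
YYYYGYKYY
YYYYYYYYY
KRYYYYYYY
KYYYYYYYY
KYYYKYYYY
YYYYYYYYY
After op 4 fill(4,4,W) [1 cells changed]:
YYYYGYKYY
YYYYYYYYY
KRYYYYYYY
KYYYYYYYY
KYYYWYYYY
YYYYYYYYY
After op 5 paint(1,8,Y):
YYYYGYKYY
YYYYYYYYY
KRYYYYYYY
KYYYYYYYY
KYYYWYYYY
YYYYYYYYY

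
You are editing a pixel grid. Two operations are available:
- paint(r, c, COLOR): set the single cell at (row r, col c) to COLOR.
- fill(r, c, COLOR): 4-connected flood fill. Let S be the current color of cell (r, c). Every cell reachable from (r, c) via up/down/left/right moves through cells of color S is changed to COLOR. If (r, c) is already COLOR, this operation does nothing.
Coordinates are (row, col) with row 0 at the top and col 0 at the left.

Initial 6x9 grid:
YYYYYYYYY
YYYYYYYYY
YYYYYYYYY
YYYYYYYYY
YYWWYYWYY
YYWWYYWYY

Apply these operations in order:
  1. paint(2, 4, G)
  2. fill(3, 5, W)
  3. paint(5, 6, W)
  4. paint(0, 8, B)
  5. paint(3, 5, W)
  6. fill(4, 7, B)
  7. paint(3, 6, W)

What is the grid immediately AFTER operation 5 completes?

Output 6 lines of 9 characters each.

Answer: WWWWWWWWB
WWWWWWWWW
WWWWGWWWW
WWWWWWWWW
WWWWWWWWW
WWWWWWWWW

Derivation:
After op 1 paint(2,4,G):
YYYYYYYYY
YYYYYYYYY
YYYYGYYYY
YYYYYYYYY
YYWWYYWYY
YYWWYYWYY
After op 2 fill(3,5,W) [47 cells changed]:
WWWWWWWWW
WWWWWWWWW
WWWWGWWWW
WWWWWWWWW
WWWWWWWWW
WWWWWWWWW
After op 3 paint(5,6,W):
WWWWWWWWW
WWWWWWWWW
WWWWGWWWW
WWWWWWWWW
WWWWWWWWW
WWWWWWWWW
After op 4 paint(0,8,B):
WWWWWWWWB
WWWWWWWWW
WWWWGWWWW
WWWWWWWWW
WWWWWWWWW
WWWWWWWWW
After op 5 paint(3,5,W):
WWWWWWWWB
WWWWWWWWW
WWWWGWWWW
WWWWWWWWW
WWWWWWWWW
WWWWWWWWW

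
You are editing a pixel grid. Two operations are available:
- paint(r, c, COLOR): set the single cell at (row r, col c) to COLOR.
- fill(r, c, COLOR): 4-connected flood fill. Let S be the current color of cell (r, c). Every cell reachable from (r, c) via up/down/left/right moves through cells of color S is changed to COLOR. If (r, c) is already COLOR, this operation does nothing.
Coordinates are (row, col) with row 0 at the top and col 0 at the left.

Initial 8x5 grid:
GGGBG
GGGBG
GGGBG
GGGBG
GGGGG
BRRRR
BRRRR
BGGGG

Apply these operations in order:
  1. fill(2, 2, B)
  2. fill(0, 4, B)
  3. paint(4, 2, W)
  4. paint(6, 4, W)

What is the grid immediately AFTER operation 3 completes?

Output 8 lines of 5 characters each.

After op 1 fill(2,2,B) [21 cells changed]:
BBBBB
BBBBB
BBBBB
BBBBB
BBBBB
BRRRR
BRRRR
BGGGG
After op 2 fill(0,4,B) [0 cells changed]:
BBBBB
BBBBB
BBBBB
BBBBB
BBBBB
BRRRR
BRRRR
BGGGG
After op 3 paint(4,2,W):
BBBBB
BBBBB
BBBBB
BBBBB
BBWBB
BRRRR
BRRRR
BGGGG

Answer: BBBBB
BBBBB
BBBBB
BBBBB
BBWBB
BRRRR
BRRRR
BGGGG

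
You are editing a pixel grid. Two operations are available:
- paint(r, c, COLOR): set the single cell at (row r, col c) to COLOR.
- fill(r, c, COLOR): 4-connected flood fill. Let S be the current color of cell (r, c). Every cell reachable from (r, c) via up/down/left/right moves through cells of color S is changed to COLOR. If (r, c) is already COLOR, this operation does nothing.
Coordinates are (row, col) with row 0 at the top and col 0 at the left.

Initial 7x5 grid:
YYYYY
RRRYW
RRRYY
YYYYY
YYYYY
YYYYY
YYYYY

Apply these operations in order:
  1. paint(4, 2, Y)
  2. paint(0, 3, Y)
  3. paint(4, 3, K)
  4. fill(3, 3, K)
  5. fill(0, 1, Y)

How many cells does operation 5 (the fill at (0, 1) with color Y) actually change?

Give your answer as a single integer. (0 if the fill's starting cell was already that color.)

After op 1 paint(4,2,Y):
YYYYY
RRRYW
RRRYY
YYYYY
YYYYY
YYYYY
YYYYY
After op 2 paint(0,3,Y):
YYYYY
RRRYW
RRRYY
YYYYY
YYYYY
YYYYY
YYYYY
After op 3 paint(4,3,K):
YYYYY
RRRYW
RRRYY
YYYYY
YYYKY
YYYYY
YYYYY
After op 4 fill(3,3,K) [27 cells changed]:
KKKKK
RRRKW
RRRKK
KKKKK
KKKKK
KKKKK
KKKKK
After op 5 fill(0,1,Y) [28 cells changed]:
YYYYY
RRRYW
RRRYY
YYYYY
YYYYY
YYYYY
YYYYY

Answer: 28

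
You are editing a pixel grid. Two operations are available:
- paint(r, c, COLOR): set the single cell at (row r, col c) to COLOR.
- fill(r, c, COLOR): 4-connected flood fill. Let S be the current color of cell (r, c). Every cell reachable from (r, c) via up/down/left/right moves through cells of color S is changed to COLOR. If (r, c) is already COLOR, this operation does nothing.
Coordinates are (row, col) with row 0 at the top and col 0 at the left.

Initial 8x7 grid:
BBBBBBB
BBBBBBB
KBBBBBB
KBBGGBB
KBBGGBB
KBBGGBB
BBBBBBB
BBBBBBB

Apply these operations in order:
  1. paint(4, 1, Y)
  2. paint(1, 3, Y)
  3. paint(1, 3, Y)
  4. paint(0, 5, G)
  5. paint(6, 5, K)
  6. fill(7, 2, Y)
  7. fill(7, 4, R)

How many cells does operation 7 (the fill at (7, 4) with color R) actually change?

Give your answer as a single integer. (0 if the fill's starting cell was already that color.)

Answer: 44

Derivation:
After op 1 paint(4,1,Y):
BBBBBBB
BBBBBBB
KBBBBBB
KBBGGBB
KYBGGBB
KBBGGBB
BBBBBBB
BBBBBBB
After op 2 paint(1,3,Y):
BBBBBBB
BBBYBBB
KBBBBBB
KBBGGBB
KYBGGBB
KBBGGBB
BBBBBBB
BBBBBBB
After op 3 paint(1,3,Y):
BBBBBBB
BBBYBBB
KBBBBBB
KBBGGBB
KYBGGBB
KBBGGBB
BBBBBBB
BBBBBBB
After op 4 paint(0,5,G):
BBBBBGB
BBBYBBB
KBBBBBB
KBBGGBB
KYBGGBB
KBBGGBB
BBBBBBB
BBBBBBB
After op 5 paint(6,5,K):
BBBBBGB
BBBYBBB
KBBBBBB
KBBGGBB
KYBGGBB
KBBGGBB
BBBBBKB
BBBBBBB
After op 6 fill(7,2,Y) [42 cells changed]:
YYYYYGY
YYYYYYY
KYYYYYY
KYYGGYY
KYYGGYY
KYYGGYY
YYYYYKY
YYYYYYY
After op 7 fill(7,4,R) [44 cells changed]:
RRRRRGR
RRRRRRR
KRRRRRR
KRRGGRR
KRRGGRR
KRRGGRR
RRRRRKR
RRRRRRR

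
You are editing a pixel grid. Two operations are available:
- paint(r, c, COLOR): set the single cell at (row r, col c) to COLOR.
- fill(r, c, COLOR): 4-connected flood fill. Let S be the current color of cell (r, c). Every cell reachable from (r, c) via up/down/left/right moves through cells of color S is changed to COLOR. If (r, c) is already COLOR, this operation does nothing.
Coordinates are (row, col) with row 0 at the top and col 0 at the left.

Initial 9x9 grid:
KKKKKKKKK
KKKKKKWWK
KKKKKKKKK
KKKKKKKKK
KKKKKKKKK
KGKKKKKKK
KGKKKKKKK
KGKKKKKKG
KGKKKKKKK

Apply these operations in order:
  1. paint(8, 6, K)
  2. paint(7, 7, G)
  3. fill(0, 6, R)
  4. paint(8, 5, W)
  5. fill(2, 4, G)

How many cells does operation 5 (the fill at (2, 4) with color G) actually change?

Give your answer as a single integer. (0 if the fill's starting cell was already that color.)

After op 1 paint(8,6,K):
KKKKKKKKK
KKKKKKWWK
KKKKKKKKK
KKKKKKKKK
KKKKKKKKK
KGKKKKKKK
KGKKKKKKK
KGKKKKKKG
KGKKKKKKK
After op 2 paint(7,7,G):
KKKKKKKKK
KKKKKKWWK
KKKKKKKKK
KKKKKKKKK
KKKKKKKKK
KGKKKKKKK
KGKKKKKKK
KGKKKKKGG
KGKKKKKKK
After op 3 fill(0,6,R) [73 cells changed]:
RRRRRRRRR
RRRRRRWWR
RRRRRRRRR
RRRRRRRRR
RRRRRRRRR
RGRRRRRRR
RGRRRRRRR
RGRRRRRGG
RGRRRRRRR
After op 4 paint(8,5,W):
RRRRRRRRR
RRRRRRWWR
RRRRRRRRR
RRRRRRRRR
RRRRRRRRR
RGRRRRRRR
RGRRRRRRR
RGRRRRRGG
RGRRRWRRR
After op 5 fill(2,4,G) [72 cells changed]:
GGGGGGGGG
GGGGGGWWG
GGGGGGGGG
GGGGGGGGG
GGGGGGGGG
GGGGGGGGG
GGGGGGGGG
GGGGGGGGG
GGGGGWGGG

Answer: 72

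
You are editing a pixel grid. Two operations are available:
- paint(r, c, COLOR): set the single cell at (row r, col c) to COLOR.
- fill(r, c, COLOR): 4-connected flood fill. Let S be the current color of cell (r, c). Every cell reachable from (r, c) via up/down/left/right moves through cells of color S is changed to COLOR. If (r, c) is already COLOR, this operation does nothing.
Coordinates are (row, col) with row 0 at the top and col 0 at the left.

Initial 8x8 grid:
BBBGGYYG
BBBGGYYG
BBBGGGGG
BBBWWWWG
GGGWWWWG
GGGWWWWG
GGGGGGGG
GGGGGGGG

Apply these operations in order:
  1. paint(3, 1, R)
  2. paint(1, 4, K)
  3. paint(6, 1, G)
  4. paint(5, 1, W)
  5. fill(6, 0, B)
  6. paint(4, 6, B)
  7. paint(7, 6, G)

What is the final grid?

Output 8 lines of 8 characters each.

After op 1 paint(3,1,R):
BBBGGYYG
BBBGGYYG
BBBGGGGG
BRBWWWWG
GGGWWWWG
GGGWWWWG
GGGGGGGG
GGGGGGGG
After op 2 paint(1,4,K):
BBBGGYYG
BBBGKYYG
BBBGGGGG
BRBWWWWG
GGGWWWWG
GGGWWWWG
GGGGGGGG
GGGGGGGG
After op 3 paint(6,1,G):
BBBGGYYG
BBBGKYYG
BBBGGGGG
BRBWWWWG
GGGWWWWG
GGGWWWWG
GGGGGGGG
GGGGGGGG
After op 4 paint(5,1,W):
BBBGGYYG
BBBGKYYG
BBBGGGGG
BRBWWWWG
GGGWWWWG
GWGWWWWG
GGGGGGGG
GGGGGGGG
After op 5 fill(6,0,B) [34 cells changed]:
BBBBBYYB
BBBBKYYB
BBBBBBBB
BRBWWWWB
BBBWWWWB
BWBWWWWB
BBBBBBBB
BBBBBBBB
After op 6 paint(4,6,B):
BBBBBYYB
BBBBKYYB
BBBBBBBB
BRBWWWWB
BBBWWWBB
BWBWWWWB
BBBBBBBB
BBBBBBBB
After op 7 paint(7,6,G):
BBBBBYYB
BBBBKYYB
BBBBBBBB
BRBWWWWB
BBBWWWBB
BWBWWWWB
BBBBBBBB
BBBBBBGB

Answer: BBBBBYYB
BBBBKYYB
BBBBBBBB
BRBWWWWB
BBBWWWBB
BWBWWWWB
BBBBBBBB
BBBBBBGB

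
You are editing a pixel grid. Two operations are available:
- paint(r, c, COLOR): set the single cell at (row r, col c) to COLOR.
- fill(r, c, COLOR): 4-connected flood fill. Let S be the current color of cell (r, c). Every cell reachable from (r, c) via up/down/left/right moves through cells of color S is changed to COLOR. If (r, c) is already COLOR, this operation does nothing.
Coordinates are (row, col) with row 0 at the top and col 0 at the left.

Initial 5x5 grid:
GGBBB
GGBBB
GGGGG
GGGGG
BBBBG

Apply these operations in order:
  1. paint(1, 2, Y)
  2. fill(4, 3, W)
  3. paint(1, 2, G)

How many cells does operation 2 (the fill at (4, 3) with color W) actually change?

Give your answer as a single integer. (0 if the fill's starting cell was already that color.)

After op 1 paint(1,2,Y):
GGBBB
GGYBB
GGGGG
GGGGG
BBBBG
After op 2 fill(4,3,W) [4 cells changed]:
GGBBB
GGYBB
GGGGG
GGGGG
WWWWG

Answer: 4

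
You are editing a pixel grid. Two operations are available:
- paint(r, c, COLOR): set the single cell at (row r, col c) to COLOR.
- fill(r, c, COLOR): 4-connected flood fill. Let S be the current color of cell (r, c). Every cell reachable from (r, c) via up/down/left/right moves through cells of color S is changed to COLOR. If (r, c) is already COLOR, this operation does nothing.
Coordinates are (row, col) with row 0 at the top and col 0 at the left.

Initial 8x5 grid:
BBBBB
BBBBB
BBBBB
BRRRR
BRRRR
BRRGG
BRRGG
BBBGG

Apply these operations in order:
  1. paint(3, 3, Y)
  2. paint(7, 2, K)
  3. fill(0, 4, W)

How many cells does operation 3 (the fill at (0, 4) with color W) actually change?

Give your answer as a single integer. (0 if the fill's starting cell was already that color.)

Answer: 21

Derivation:
After op 1 paint(3,3,Y):
BBBBB
BBBBB
BBBBB
BRRYR
BRRRR
BRRGG
BRRGG
BBBGG
After op 2 paint(7,2,K):
BBBBB
BBBBB
BBBBB
BRRYR
BRRRR
BRRGG
BRRGG
BBKGG
After op 3 fill(0,4,W) [21 cells changed]:
WWWWW
WWWWW
WWWWW
WRRYR
WRRRR
WRRGG
WRRGG
WWKGG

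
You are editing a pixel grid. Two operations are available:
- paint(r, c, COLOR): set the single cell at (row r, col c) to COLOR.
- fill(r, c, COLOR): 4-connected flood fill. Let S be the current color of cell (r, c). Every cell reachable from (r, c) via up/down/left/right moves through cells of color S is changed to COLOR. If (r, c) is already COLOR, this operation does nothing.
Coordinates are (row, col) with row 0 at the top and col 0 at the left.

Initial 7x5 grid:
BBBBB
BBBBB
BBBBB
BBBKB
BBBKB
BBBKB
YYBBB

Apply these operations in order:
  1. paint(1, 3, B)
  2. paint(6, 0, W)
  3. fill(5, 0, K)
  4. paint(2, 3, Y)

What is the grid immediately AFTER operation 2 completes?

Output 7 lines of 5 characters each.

After op 1 paint(1,3,B):
BBBBB
BBBBB
BBBBB
BBBKB
BBBKB
BBBKB
YYBBB
After op 2 paint(6,0,W):
BBBBB
BBBBB
BBBBB
BBBKB
BBBKB
BBBKB
WYBBB

Answer: BBBBB
BBBBB
BBBBB
BBBKB
BBBKB
BBBKB
WYBBB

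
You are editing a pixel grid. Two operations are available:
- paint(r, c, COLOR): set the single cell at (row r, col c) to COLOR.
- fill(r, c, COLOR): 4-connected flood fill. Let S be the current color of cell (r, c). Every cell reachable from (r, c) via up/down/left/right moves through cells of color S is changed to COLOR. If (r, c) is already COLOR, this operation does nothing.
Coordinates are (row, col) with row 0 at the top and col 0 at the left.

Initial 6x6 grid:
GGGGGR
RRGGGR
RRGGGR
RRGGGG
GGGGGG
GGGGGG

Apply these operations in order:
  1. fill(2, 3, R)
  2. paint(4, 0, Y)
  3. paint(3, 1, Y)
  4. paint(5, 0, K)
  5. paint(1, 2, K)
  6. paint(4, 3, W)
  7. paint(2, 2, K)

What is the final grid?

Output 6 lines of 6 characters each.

Answer: RRRRRR
RRKRRR
RRKRRR
RYRRRR
YRRWRR
KRRRRR

Derivation:
After op 1 fill(2,3,R) [27 cells changed]:
RRRRRR
RRRRRR
RRRRRR
RRRRRR
RRRRRR
RRRRRR
After op 2 paint(4,0,Y):
RRRRRR
RRRRRR
RRRRRR
RRRRRR
YRRRRR
RRRRRR
After op 3 paint(3,1,Y):
RRRRRR
RRRRRR
RRRRRR
RYRRRR
YRRRRR
RRRRRR
After op 4 paint(5,0,K):
RRRRRR
RRRRRR
RRRRRR
RYRRRR
YRRRRR
KRRRRR
After op 5 paint(1,2,K):
RRRRRR
RRKRRR
RRRRRR
RYRRRR
YRRRRR
KRRRRR
After op 6 paint(4,3,W):
RRRRRR
RRKRRR
RRRRRR
RYRRRR
YRRWRR
KRRRRR
After op 7 paint(2,2,K):
RRRRRR
RRKRRR
RRKRRR
RYRRRR
YRRWRR
KRRRRR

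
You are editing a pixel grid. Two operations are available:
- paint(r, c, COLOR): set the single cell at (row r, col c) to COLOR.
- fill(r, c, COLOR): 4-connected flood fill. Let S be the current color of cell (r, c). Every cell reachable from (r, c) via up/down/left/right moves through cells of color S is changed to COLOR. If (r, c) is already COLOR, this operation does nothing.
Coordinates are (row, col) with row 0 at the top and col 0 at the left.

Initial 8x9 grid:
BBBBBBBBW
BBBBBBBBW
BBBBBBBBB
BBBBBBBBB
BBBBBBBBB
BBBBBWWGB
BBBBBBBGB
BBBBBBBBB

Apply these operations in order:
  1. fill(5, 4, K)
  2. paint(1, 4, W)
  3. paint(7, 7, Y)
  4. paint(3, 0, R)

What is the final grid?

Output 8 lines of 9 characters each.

After op 1 fill(5,4,K) [66 cells changed]:
KKKKKKKKW
KKKKKKKKW
KKKKKKKKK
KKKKKKKKK
KKKKKKKKK
KKKKKWWGK
KKKKKKKGK
KKKKKKKKK
After op 2 paint(1,4,W):
KKKKKKKKW
KKKKWKKKW
KKKKKKKKK
KKKKKKKKK
KKKKKKKKK
KKKKKWWGK
KKKKKKKGK
KKKKKKKKK
After op 3 paint(7,7,Y):
KKKKKKKKW
KKKKWKKKW
KKKKKKKKK
KKKKKKKKK
KKKKKKKKK
KKKKKWWGK
KKKKKKKGK
KKKKKKKYK
After op 4 paint(3,0,R):
KKKKKKKKW
KKKKWKKKW
KKKKKKKKK
RKKKKKKKK
KKKKKKKKK
KKKKKWWGK
KKKKKKKGK
KKKKKKKYK

Answer: KKKKKKKKW
KKKKWKKKW
KKKKKKKKK
RKKKKKKKK
KKKKKKKKK
KKKKKWWGK
KKKKKKKGK
KKKKKKKYK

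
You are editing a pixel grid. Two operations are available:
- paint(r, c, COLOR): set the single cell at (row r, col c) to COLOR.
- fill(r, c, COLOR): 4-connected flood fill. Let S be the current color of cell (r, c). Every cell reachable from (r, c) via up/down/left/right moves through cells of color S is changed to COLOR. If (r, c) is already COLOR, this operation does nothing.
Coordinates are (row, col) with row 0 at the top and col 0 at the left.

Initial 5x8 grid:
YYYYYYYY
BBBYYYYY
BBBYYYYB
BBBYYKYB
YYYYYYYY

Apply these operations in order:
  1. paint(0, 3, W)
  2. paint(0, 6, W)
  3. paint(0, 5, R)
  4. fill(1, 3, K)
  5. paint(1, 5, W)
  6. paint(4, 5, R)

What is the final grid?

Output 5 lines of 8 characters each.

Answer: YYYWKRWK
BBBKKWKK
BBBKKKKB
BBBKKKKB
KKKKKRKK

Derivation:
After op 1 paint(0,3,W):
YYYWYYYY
BBBYYYYY
BBBYYYYB
BBBYYKYB
YYYYYYYY
After op 2 paint(0,6,W):
YYYWYYWY
BBBYYYYY
BBBYYYYB
BBBYYKYB
YYYYYYYY
After op 3 paint(0,5,R):
YYYWYRWY
BBBYYYYY
BBBYYYYB
BBBYYKYB
YYYYYYYY
After op 4 fill(1,3,K) [22 cells changed]:
YYYWKRWK
BBBKKKKK
BBBKKKKB
BBBKKKKB
KKKKKKKK
After op 5 paint(1,5,W):
YYYWKRWK
BBBKKWKK
BBBKKKKB
BBBKKKKB
KKKKKKKK
After op 6 paint(4,5,R):
YYYWKRWK
BBBKKWKK
BBBKKKKB
BBBKKKKB
KKKKKRKK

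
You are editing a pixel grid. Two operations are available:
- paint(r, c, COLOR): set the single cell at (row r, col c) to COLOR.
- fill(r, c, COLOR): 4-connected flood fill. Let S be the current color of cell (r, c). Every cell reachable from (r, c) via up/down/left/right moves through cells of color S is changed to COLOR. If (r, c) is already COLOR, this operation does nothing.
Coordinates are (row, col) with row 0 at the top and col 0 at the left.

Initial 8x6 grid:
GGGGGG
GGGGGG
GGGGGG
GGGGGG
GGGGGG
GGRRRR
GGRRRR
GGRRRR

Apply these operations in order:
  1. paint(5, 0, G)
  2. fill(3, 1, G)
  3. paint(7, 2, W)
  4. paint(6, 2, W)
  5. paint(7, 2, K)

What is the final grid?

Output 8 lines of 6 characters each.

Answer: GGGGGG
GGGGGG
GGGGGG
GGGGGG
GGGGGG
GGRRRR
GGWRRR
GGKRRR

Derivation:
After op 1 paint(5,0,G):
GGGGGG
GGGGGG
GGGGGG
GGGGGG
GGGGGG
GGRRRR
GGRRRR
GGRRRR
After op 2 fill(3,1,G) [0 cells changed]:
GGGGGG
GGGGGG
GGGGGG
GGGGGG
GGGGGG
GGRRRR
GGRRRR
GGRRRR
After op 3 paint(7,2,W):
GGGGGG
GGGGGG
GGGGGG
GGGGGG
GGGGGG
GGRRRR
GGRRRR
GGWRRR
After op 4 paint(6,2,W):
GGGGGG
GGGGGG
GGGGGG
GGGGGG
GGGGGG
GGRRRR
GGWRRR
GGWRRR
After op 5 paint(7,2,K):
GGGGGG
GGGGGG
GGGGGG
GGGGGG
GGGGGG
GGRRRR
GGWRRR
GGKRRR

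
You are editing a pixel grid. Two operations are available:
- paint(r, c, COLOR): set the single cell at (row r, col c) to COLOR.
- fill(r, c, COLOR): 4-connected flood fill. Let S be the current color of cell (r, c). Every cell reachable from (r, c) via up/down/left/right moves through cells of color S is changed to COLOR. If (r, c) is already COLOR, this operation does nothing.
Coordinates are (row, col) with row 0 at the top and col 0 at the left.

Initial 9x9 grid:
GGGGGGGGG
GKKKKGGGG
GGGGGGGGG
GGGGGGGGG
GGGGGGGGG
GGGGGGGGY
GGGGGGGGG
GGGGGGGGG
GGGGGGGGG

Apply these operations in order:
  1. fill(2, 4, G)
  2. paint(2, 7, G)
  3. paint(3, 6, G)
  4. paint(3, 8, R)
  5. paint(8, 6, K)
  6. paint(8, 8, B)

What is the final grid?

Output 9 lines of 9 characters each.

Answer: GGGGGGGGG
GKKKKGGGG
GGGGGGGGG
GGGGGGGGR
GGGGGGGGG
GGGGGGGGY
GGGGGGGGG
GGGGGGGGG
GGGGGGKGB

Derivation:
After op 1 fill(2,4,G) [0 cells changed]:
GGGGGGGGG
GKKKKGGGG
GGGGGGGGG
GGGGGGGGG
GGGGGGGGG
GGGGGGGGY
GGGGGGGGG
GGGGGGGGG
GGGGGGGGG
After op 2 paint(2,7,G):
GGGGGGGGG
GKKKKGGGG
GGGGGGGGG
GGGGGGGGG
GGGGGGGGG
GGGGGGGGY
GGGGGGGGG
GGGGGGGGG
GGGGGGGGG
After op 3 paint(3,6,G):
GGGGGGGGG
GKKKKGGGG
GGGGGGGGG
GGGGGGGGG
GGGGGGGGG
GGGGGGGGY
GGGGGGGGG
GGGGGGGGG
GGGGGGGGG
After op 4 paint(3,8,R):
GGGGGGGGG
GKKKKGGGG
GGGGGGGGG
GGGGGGGGR
GGGGGGGGG
GGGGGGGGY
GGGGGGGGG
GGGGGGGGG
GGGGGGGGG
After op 5 paint(8,6,K):
GGGGGGGGG
GKKKKGGGG
GGGGGGGGG
GGGGGGGGR
GGGGGGGGG
GGGGGGGGY
GGGGGGGGG
GGGGGGGGG
GGGGGGKGG
After op 6 paint(8,8,B):
GGGGGGGGG
GKKKKGGGG
GGGGGGGGG
GGGGGGGGR
GGGGGGGGG
GGGGGGGGY
GGGGGGGGG
GGGGGGGGG
GGGGGGKGB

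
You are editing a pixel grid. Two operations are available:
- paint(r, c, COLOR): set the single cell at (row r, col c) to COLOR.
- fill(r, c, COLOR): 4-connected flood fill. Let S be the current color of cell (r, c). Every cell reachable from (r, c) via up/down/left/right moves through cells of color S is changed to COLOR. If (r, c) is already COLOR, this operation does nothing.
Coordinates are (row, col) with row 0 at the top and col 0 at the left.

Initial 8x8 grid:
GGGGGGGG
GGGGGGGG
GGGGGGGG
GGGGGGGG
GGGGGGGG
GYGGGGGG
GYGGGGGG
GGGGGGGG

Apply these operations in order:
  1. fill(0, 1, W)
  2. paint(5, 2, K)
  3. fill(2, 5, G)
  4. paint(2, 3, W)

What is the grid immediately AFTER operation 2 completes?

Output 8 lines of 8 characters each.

After op 1 fill(0,1,W) [62 cells changed]:
WWWWWWWW
WWWWWWWW
WWWWWWWW
WWWWWWWW
WWWWWWWW
WYWWWWWW
WYWWWWWW
WWWWWWWW
After op 2 paint(5,2,K):
WWWWWWWW
WWWWWWWW
WWWWWWWW
WWWWWWWW
WWWWWWWW
WYKWWWWW
WYWWWWWW
WWWWWWWW

Answer: WWWWWWWW
WWWWWWWW
WWWWWWWW
WWWWWWWW
WWWWWWWW
WYKWWWWW
WYWWWWWW
WWWWWWWW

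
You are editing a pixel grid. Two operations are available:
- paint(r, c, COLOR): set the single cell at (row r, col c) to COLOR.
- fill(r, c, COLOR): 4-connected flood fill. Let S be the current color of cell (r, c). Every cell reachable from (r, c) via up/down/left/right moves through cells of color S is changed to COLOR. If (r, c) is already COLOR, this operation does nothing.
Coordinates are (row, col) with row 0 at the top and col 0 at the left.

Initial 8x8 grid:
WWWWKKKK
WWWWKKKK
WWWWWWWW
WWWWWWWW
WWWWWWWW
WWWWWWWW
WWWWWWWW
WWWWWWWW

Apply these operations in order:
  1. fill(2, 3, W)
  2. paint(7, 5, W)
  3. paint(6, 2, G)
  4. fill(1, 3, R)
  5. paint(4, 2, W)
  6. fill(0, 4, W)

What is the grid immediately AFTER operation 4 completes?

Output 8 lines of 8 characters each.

After op 1 fill(2,3,W) [0 cells changed]:
WWWWKKKK
WWWWKKKK
WWWWWWWW
WWWWWWWW
WWWWWWWW
WWWWWWWW
WWWWWWWW
WWWWWWWW
After op 2 paint(7,5,W):
WWWWKKKK
WWWWKKKK
WWWWWWWW
WWWWWWWW
WWWWWWWW
WWWWWWWW
WWWWWWWW
WWWWWWWW
After op 3 paint(6,2,G):
WWWWKKKK
WWWWKKKK
WWWWWWWW
WWWWWWWW
WWWWWWWW
WWWWWWWW
WWGWWWWW
WWWWWWWW
After op 4 fill(1,3,R) [55 cells changed]:
RRRRKKKK
RRRRKKKK
RRRRRRRR
RRRRRRRR
RRRRRRRR
RRRRRRRR
RRGRRRRR
RRRRRRRR

Answer: RRRRKKKK
RRRRKKKK
RRRRRRRR
RRRRRRRR
RRRRRRRR
RRRRRRRR
RRGRRRRR
RRRRRRRR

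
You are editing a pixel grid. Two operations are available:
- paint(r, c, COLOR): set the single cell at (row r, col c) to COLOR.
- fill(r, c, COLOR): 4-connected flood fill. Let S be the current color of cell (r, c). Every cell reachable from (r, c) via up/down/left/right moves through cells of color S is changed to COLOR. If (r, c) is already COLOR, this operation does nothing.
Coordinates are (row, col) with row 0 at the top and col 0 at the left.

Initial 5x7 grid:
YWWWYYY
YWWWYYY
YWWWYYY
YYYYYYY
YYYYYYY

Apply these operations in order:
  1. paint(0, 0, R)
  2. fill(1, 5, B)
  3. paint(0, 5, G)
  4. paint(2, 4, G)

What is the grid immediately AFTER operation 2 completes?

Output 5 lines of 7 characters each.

Answer: RWWWBBB
BWWWBBB
BWWWBBB
BBBBBBB
BBBBBBB

Derivation:
After op 1 paint(0,0,R):
RWWWYYY
YWWWYYY
YWWWYYY
YYYYYYY
YYYYYYY
After op 2 fill(1,5,B) [25 cells changed]:
RWWWBBB
BWWWBBB
BWWWBBB
BBBBBBB
BBBBBBB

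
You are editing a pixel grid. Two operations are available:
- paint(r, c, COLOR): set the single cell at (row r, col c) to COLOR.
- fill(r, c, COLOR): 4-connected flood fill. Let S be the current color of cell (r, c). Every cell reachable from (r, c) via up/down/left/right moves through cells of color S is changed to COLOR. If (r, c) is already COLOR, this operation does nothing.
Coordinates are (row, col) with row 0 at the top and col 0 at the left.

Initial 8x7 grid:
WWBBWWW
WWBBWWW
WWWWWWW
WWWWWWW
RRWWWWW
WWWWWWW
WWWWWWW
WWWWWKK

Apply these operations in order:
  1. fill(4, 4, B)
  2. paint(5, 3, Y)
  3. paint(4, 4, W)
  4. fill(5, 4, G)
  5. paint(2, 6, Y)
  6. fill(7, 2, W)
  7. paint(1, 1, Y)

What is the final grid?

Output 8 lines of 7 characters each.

After op 1 fill(4,4,B) [48 cells changed]:
BBBBBBB
BBBBBBB
BBBBBBB
BBBBBBB
RRBBBBB
BBBBBBB
BBBBBBB
BBBBBKK
After op 2 paint(5,3,Y):
BBBBBBB
BBBBBBB
BBBBBBB
BBBBBBB
RRBBBBB
BBBYBBB
BBBBBBB
BBBBBKK
After op 3 paint(4,4,W):
BBBBBBB
BBBBBBB
BBBBBBB
BBBBBBB
RRBBWBB
BBBYBBB
BBBBBBB
BBBBBKK
After op 4 fill(5,4,G) [50 cells changed]:
GGGGGGG
GGGGGGG
GGGGGGG
GGGGGGG
RRGGWGG
GGGYGGG
GGGGGGG
GGGGGKK
After op 5 paint(2,6,Y):
GGGGGGG
GGGGGGG
GGGGGGY
GGGGGGG
RRGGWGG
GGGYGGG
GGGGGGG
GGGGGKK
After op 6 fill(7,2,W) [49 cells changed]:
WWWWWWW
WWWWWWW
WWWWWWY
WWWWWWW
RRWWWWW
WWWYWWW
WWWWWWW
WWWWWKK
After op 7 paint(1,1,Y):
WWWWWWW
WYWWWWW
WWWWWWY
WWWWWWW
RRWWWWW
WWWYWWW
WWWWWWW
WWWWWKK

Answer: WWWWWWW
WYWWWWW
WWWWWWY
WWWWWWW
RRWWWWW
WWWYWWW
WWWWWWW
WWWWWKK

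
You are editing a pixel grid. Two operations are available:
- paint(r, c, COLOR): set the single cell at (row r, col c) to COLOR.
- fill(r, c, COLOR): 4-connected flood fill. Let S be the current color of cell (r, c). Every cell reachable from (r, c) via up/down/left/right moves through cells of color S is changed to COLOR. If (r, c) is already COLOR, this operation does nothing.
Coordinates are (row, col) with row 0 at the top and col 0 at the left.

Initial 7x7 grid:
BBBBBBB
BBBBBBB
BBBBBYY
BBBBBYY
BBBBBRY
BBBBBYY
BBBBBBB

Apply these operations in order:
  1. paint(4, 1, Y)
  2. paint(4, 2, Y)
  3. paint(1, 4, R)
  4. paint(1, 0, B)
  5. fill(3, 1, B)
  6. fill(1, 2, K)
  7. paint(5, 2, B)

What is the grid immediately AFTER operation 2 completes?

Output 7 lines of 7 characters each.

After op 1 paint(4,1,Y):
BBBBBBB
BBBBBBB
BBBBBYY
BBBBBYY
BYBBBRY
BBBBBYY
BBBBBBB
After op 2 paint(4,2,Y):
BBBBBBB
BBBBBBB
BBBBBYY
BBBBBYY
BYYBBRY
BBBBBYY
BBBBBBB

Answer: BBBBBBB
BBBBBBB
BBBBBYY
BBBBBYY
BYYBBRY
BBBBBYY
BBBBBBB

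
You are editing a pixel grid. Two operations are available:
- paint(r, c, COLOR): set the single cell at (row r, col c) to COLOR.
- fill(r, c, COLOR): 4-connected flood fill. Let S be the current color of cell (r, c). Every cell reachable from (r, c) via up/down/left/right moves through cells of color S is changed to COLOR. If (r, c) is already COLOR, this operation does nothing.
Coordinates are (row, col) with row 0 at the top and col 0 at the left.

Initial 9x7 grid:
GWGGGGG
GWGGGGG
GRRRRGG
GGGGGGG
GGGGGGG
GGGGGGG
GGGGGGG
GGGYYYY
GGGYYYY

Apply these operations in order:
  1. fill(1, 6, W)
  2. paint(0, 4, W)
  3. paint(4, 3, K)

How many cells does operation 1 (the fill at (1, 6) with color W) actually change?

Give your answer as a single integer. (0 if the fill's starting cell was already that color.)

Answer: 49

Derivation:
After op 1 fill(1,6,W) [49 cells changed]:
WWWWWWW
WWWWWWW
WRRRRWW
WWWWWWW
WWWWWWW
WWWWWWW
WWWWWWW
WWWYYYY
WWWYYYY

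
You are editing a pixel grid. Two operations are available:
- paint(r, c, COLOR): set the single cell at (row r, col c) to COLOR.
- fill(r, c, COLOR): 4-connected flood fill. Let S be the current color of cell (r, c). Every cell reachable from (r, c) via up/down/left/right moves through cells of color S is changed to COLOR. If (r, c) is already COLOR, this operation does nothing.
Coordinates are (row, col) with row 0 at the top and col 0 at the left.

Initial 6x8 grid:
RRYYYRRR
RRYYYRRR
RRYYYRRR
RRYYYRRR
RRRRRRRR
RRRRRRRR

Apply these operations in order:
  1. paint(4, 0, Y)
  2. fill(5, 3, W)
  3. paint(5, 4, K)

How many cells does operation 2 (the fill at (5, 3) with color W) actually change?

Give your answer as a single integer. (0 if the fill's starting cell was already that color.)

After op 1 paint(4,0,Y):
RRYYYRRR
RRYYYRRR
RRYYYRRR
RRYYYRRR
YRRRRRRR
RRRRRRRR
After op 2 fill(5,3,W) [35 cells changed]:
WWYYYWWW
WWYYYWWW
WWYYYWWW
WWYYYWWW
YWWWWWWW
WWWWWWWW

Answer: 35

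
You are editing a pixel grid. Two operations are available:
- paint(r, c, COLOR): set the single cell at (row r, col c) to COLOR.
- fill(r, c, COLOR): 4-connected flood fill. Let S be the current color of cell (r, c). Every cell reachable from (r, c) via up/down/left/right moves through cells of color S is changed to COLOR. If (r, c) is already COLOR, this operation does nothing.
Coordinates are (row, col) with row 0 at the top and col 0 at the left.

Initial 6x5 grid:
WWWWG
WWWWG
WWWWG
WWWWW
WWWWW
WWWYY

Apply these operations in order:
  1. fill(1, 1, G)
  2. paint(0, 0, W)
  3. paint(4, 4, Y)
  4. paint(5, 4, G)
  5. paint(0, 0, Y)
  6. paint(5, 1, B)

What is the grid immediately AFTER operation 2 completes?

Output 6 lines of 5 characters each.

Answer: WGGGG
GGGGG
GGGGG
GGGGG
GGGGG
GGGYY

Derivation:
After op 1 fill(1,1,G) [25 cells changed]:
GGGGG
GGGGG
GGGGG
GGGGG
GGGGG
GGGYY
After op 2 paint(0,0,W):
WGGGG
GGGGG
GGGGG
GGGGG
GGGGG
GGGYY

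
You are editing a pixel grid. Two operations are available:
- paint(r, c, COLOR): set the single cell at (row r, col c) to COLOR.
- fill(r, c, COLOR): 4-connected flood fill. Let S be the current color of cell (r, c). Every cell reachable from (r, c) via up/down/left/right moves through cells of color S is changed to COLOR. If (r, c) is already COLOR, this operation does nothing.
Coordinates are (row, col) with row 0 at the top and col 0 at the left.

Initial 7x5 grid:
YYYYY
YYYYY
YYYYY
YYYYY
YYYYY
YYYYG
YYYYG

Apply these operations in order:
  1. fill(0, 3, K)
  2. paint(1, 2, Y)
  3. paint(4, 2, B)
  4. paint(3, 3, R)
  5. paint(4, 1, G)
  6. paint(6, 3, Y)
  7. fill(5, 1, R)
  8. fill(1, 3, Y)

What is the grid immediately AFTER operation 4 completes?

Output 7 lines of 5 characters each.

After op 1 fill(0,3,K) [33 cells changed]:
KKKKK
KKKKK
KKKKK
KKKKK
KKKKK
KKKKG
KKKKG
After op 2 paint(1,2,Y):
KKKKK
KKYKK
KKKKK
KKKKK
KKKKK
KKKKG
KKKKG
After op 3 paint(4,2,B):
KKKKK
KKYKK
KKKKK
KKKKK
KKBKK
KKKKG
KKKKG
After op 4 paint(3,3,R):
KKKKK
KKYKK
KKKKK
KKKRK
KKBKK
KKKKG
KKKKG

Answer: KKKKK
KKYKK
KKKKK
KKKRK
KKBKK
KKKKG
KKKKG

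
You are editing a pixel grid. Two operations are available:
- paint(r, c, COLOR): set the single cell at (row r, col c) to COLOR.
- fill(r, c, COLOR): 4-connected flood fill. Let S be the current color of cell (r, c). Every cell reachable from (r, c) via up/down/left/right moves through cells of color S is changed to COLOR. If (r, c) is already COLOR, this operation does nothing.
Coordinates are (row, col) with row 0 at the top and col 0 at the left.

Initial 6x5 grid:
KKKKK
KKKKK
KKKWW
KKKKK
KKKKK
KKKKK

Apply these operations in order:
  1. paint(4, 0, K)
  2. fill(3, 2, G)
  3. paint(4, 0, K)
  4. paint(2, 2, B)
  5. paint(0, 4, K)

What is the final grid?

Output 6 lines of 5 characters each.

After op 1 paint(4,0,K):
KKKKK
KKKKK
KKKWW
KKKKK
KKKKK
KKKKK
After op 2 fill(3,2,G) [28 cells changed]:
GGGGG
GGGGG
GGGWW
GGGGG
GGGGG
GGGGG
After op 3 paint(4,0,K):
GGGGG
GGGGG
GGGWW
GGGGG
KGGGG
GGGGG
After op 4 paint(2,2,B):
GGGGG
GGGGG
GGBWW
GGGGG
KGGGG
GGGGG
After op 5 paint(0,4,K):
GGGGK
GGGGG
GGBWW
GGGGG
KGGGG
GGGGG

Answer: GGGGK
GGGGG
GGBWW
GGGGG
KGGGG
GGGGG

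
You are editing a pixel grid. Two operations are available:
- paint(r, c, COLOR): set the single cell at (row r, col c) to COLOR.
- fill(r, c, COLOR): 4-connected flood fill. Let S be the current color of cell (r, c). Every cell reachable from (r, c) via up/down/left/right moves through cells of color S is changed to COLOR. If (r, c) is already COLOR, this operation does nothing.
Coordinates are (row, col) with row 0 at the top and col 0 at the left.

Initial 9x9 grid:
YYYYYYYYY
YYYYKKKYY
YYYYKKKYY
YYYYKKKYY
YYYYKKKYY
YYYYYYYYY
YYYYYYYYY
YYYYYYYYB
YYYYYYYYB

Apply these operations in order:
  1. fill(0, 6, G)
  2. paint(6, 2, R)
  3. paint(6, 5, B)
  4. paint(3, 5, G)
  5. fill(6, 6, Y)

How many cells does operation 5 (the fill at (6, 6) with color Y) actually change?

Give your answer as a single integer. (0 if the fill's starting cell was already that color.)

Answer: 65

Derivation:
After op 1 fill(0,6,G) [67 cells changed]:
GGGGGGGGG
GGGGKKKGG
GGGGKKKGG
GGGGKKKGG
GGGGKKKGG
GGGGGGGGG
GGGGGGGGG
GGGGGGGGB
GGGGGGGGB
After op 2 paint(6,2,R):
GGGGGGGGG
GGGGKKKGG
GGGGKKKGG
GGGGKKKGG
GGGGKKKGG
GGGGGGGGG
GGRGGGGGG
GGGGGGGGB
GGGGGGGGB
After op 3 paint(6,5,B):
GGGGGGGGG
GGGGKKKGG
GGGGKKKGG
GGGGKKKGG
GGGGKKKGG
GGGGGGGGG
GGRGGBGGG
GGGGGGGGB
GGGGGGGGB
After op 4 paint(3,5,G):
GGGGGGGGG
GGGGKKKGG
GGGGKKKGG
GGGGKGKGG
GGGGKKKGG
GGGGGGGGG
GGRGGBGGG
GGGGGGGGB
GGGGGGGGB
After op 5 fill(6,6,Y) [65 cells changed]:
YYYYYYYYY
YYYYKKKYY
YYYYKKKYY
YYYYKGKYY
YYYYKKKYY
YYYYYYYYY
YYRYYBYYY
YYYYYYYYB
YYYYYYYYB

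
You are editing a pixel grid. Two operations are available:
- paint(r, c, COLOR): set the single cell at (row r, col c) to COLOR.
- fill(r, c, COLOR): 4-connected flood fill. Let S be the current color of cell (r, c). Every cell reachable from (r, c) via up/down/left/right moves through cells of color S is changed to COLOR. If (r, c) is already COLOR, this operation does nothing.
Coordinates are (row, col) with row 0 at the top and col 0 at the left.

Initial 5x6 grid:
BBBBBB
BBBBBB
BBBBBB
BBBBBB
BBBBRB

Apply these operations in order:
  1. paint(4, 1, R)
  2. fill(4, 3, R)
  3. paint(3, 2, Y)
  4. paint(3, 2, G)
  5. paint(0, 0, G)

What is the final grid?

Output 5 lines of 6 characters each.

Answer: GRRRRR
RRRRRR
RRRRRR
RRGRRR
RRRRRR

Derivation:
After op 1 paint(4,1,R):
BBBBBB
BBBBBB
BBBBBB
BBBBBB
BRBBRB
After op 2 fill(4,3,R) [28 cells changed]:
RRRRRR
RRRRRR
RRRRRR
RRRRRR
RRRRRR
After op 3 paint(3,2,Y):
RRRRRR
RRRRRR
RRRRRR
RRYRRR
RRRRRR
After op 4 paint(3,2,G):
RRRRRR
RRRRRR
RRRRRR
RRGRRR
RRRRRR
After op 5 paint(0,0,G):
GRRRRR
RRRRRR
RRRRRR
RRGRRR
RRRRRR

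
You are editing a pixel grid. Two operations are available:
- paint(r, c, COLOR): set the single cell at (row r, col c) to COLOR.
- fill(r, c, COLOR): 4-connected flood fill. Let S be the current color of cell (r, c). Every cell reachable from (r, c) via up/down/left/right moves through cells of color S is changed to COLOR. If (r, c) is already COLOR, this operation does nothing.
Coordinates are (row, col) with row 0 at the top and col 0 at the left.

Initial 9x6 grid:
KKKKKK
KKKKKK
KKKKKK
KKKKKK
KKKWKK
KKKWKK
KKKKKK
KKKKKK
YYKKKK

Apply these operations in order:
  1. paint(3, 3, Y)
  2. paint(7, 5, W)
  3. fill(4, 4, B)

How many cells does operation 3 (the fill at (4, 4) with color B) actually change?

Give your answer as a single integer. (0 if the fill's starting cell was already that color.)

After op 1 paint(3,3,Y):
KKKKKK
KKKKKK
KKKKKK
KKKYKK
KKKWKK
KKKWKK
KKKKKK
KKKKKK
YYKKKK
After op 2 paint(7,5,W):
KKKKKK
KKKKKK
KKKKKK
KKKYKK
KKKWKK
KKKWKK
KKKKKK
KKKKKW
YYKKKK
After op 3 fill(4,4,B) [48 cells changed]:
BBBBBB
BBBBBB
BBBBBB
BBBYBB
BBBWBB
BBBWBB
BBBBBB
BBBBBW
YYBBBB

Answer: 48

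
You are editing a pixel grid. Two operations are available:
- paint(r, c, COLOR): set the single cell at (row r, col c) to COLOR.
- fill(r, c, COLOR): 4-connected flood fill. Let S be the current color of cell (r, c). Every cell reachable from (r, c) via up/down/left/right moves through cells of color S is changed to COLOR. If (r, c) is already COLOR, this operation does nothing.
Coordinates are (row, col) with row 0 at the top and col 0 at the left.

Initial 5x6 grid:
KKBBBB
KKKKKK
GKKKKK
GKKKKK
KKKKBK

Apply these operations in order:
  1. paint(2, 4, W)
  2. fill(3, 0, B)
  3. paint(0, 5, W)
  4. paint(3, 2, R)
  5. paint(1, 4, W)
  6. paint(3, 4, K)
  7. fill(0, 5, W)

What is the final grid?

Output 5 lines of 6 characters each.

Answer: KKBBBW
KKKKWK
BKKKWK
BKRKKK
KKKKBK

Derivation:
After op 1 paint(2,4,W):
KKBBBB
KKKKKK
GKKKWK
GKKKKK
KKKKBK
After op 2 fill(3,0,B) [2 cells changed]:
KKBBBB
KKKKKK
BKKKWK
BKKKKK
KKKKBK
After op 3 paint(0,5,W):
KKBBBW
KKKKKK
BKKKWK
BKKKKK
KKKKBK
After op 4 paint(3,2,R):
KKBBBW
KKKKKK
BKKKWK
BKRKKK
KKKKBK
After op 5 paint(1,4,W):
KKBBBW
KKKKWK
BKKKWK
BKRKKK
KKKKBK
After op 6 paint(3,4,K):
KKBBBW
KKKKWK
BKKKWK
BKRKKK
KKKKBK
After op 7 fill(0,5,W) [0 cells changed]:
KKBBBW
KKKKWK
BKKKWK
BKRKKK
KKKKBK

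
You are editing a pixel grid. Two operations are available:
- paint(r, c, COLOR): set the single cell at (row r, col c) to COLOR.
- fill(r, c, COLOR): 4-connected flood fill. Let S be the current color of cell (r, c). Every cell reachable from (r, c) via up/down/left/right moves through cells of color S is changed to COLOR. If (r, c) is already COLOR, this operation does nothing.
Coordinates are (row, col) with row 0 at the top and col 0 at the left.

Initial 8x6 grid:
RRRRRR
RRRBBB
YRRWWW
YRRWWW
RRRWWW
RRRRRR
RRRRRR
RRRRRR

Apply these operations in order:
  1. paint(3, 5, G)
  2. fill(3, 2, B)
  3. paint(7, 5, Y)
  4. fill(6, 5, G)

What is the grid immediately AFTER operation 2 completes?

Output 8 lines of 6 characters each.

After op 1 paint(3,5,G):
RRRRRR
RRRBBB
YRRWWW
YRRWWG
RRRWWW
RRRRRR
RRRRRR
RRRRRR
After op 2 fill(3,2,B) [34 cells changed]:
BBBBBB
BBBBBB
YBBWWW
YBBWWG
BBBWWW
BBBBBB
BBBBBB
BBBBBB

Answer: BBBBBB
BBBBBB
YBBWWW
YBBWWG
BBBWWW
BBBBBB
BBBBBB
BBBBBB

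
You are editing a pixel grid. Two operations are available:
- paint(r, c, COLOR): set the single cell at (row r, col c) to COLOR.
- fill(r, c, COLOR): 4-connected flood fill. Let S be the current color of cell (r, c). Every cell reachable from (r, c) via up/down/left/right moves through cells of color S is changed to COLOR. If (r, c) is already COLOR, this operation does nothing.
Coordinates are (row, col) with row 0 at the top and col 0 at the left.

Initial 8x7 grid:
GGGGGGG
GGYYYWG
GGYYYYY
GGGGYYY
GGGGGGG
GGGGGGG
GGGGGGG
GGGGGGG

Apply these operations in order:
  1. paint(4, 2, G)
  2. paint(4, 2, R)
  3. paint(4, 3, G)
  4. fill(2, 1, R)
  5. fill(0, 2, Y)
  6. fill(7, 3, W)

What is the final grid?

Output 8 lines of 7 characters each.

Answer: WWWWWWW
WWWWWWW
WWWWWWW
WWWWWWW
WWWWWWW
WWWWWWW
WWWWWWW
WWWWWWW

Derivation:
After op 1 paint(4,2,G):
GGGGGGG
GGYYYWG
GGYYYYY
GGGGYYY
GGGGGGG
GGGGGGG
GGGGGGG
GGGGGGG
After op 2 paint(4,2,R):
GGGGGGG
GGYYYWG
GGYYYYY
GGGGYYY
GGRGGGG
GGGGGGG
GGGGGGG
GGGGGGG
After op 3 paint(4,3,G):
GGGGGGG
GGYYYWG
GGYYYYY
GGGGYYY
GGRGGGG
GGGGGGG
GGGGGGG
GGGGGGG
After op 4 fill(2,1,R) [43 cells changed]:
RRRRRRR
RRYYYWR
RRYYYYY
RRRRYYY
RRRRRRR
RRRRRRR
RRRRRRR
RRRRRRR
After op 5 fill(0,2,Y) [44 cells changed]:
YYYYYYY
YYYYYWY
YYYYYYY
YYYYYYY
YYYYYYY
YYYYYYY
YYYYYYY
YYYYYYY
After op 6 fill(7,3,W) [55 cells changed]:
WWWWWWW
WWWWWWW
WWWWWWW
WWWWWWW
WWWWWWW
WWWWWWW
WWWWWWW
WWWWWWW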